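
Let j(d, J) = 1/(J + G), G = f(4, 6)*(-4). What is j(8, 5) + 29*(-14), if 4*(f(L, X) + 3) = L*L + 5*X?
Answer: -11775/29 ≈ -406.03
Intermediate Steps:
f(L, X) = -3 + L²/4 + 5*X/4 (f(L, X) = -3 + (L*L + 5*X)/4 = -3 + (L² + 5*X)/4 = -3 + (L²/4 + 5*X/4) = -3 + L²/4 + 5*X/4)
G = -34 (G = (-3 + (¼)*4² + (5/4)*6)*(-4) = (-3 + (¼)*16 + 15/2)*(-4) = (-3 + 4 + 15/2)*(-4) = (17/2)*(-4) = -34)
j(d, J) = 1/(-34 + J) (j(d, J) = 1/(J - 34) = 1/(-34 + J))
j(8, 5) + 29*(-14) = 1/(-34 + 5) + 29*(-14) = 1/(-29) - 406 = -1/29 - 406 = -11775/29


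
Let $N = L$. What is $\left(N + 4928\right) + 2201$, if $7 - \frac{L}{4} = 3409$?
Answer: $-6479$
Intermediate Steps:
$L = -13608$ ($L = 28 - 13636 = -13608$)
$N = -13608$
$\left(N + 4928\right) + 2201 = \left(-13608 + 4928\right) + 2201 = -8680 + 2201 = -6479$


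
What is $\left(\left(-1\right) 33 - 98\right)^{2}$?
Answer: $17161$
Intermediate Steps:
$\left(\left(-1\right) 33 - 98\right)^{2} = \left(-33 - 98\right)^{2} = \left(-131\right)^{2} = 17161$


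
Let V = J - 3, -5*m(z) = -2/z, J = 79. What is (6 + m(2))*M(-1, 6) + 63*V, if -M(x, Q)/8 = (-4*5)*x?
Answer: 3796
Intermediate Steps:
m(z) = 2/(5*z) (m(z) = -(-2)/(5*z) = 2/(5*z))
M(x, Q) = 160*x (M(x, Q) = -8*(-4*5)*x = -(-160)*x = 160*x)
V = 76 (V = 79 - 3 = 76)
(6 + m(2))*M(-1, 6) + 63*V = (6 + (⅖)/2)*(160*(-1)) + 63*76 = (6 + (⅖)*(½))*(-160) + 4788 = (6 + ⅕)*(-160) + 4788 = (31/5)*(-160) + 4788 = -992 + 4788 = 3796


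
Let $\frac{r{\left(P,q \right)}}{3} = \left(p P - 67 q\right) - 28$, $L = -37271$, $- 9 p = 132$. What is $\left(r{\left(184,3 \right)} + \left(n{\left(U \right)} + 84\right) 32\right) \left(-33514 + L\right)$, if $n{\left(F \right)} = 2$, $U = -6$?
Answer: $426904335$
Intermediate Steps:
$p = - \frac{44}{3}$ ($p = \left(- \frac{1}{9}\right) 132 = - \frac{44}{3} \approx -14.667$)
$r{\left(P,q \right)} = -84 - 201 q - 44 P$ ($r{\left(P,q \right)} = 3 \left(\left(- \frac{44 P}{3} - 67 q\right) - 28\right) = 3 \left(\left(- 67 q - \frac{44 P}{3}\right) - 28\right) = 3 \left(-28 - 67 q - \frac{44 P}{3}\right) = -84 - 201 q - 44 P$)
$\left(r{\left(184,3 \right)} + \left(n{\left(U \right)} + 84\right) 32\right) \left(-33514 + L\right) = \left(\left(-84 - 603 - 8096\right) + \left(2 + 84\right) 32\right) \left(-33514 - 37271\right) = \left(\left(-84 - 603 - 8096\right) + 86 \cdot 32\right) \left(-70785\right) = \left(-8783 + 2752\right) \left(-70785\right) = \left(-6031\right) \left(-70785\right) = 426904335$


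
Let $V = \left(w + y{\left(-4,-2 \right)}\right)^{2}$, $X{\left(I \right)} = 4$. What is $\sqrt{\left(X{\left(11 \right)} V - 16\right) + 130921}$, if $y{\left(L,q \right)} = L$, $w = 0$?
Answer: $\sqrt{130969} \approx 361.9$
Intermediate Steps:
$V = 16$ ($V = \left(0 - 4\right)^{2} = \left(-4\right)^{2} = 16$)
$\sqrt{\left(X{\left(11 \right)} V - 16\right) + 130921} = \sqrt{\left(4 \cdot 16 - 16\right) + 130921} = \sqrt{\left(64 - 16\right) + 130921} = \sqrt{48 + 130921} = \sqrt{130969}$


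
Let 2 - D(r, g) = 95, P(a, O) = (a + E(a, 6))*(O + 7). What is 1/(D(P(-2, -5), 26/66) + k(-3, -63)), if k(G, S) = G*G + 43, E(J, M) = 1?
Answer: -1/41 ≈ -0.024390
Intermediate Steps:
P(a, O) = (1 + a)*(7 + O) (P(a, O) = (a + 1)*(O + 7) = (1 + a)*(7 + O))
D(r, g) = -93 (D(r, g) = 2 - 1*95 = 2 - 95 = -93)
k(G, S) = 43 + G² (k(G, S) = G² + 43 = 43 + G²)
1/(D(P(-2, -5), 26/66) + k(-3, -63)) = 1/(-93 + (43 + (-3)²)) = 1/(-93 + (43 + 9)) = 1/(-93 + 52) = 1/(-41) = -1/41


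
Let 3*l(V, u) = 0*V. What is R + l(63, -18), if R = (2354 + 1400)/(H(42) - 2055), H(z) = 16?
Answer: -3754/2039 ≈ -1.8411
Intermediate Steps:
R = -3754/2039 (R = (2354 + 1400)/(16 - 2055) = 3754/(-2039) = 3754*(-1/2039) = -3754/2039 ≈ -1.8411)
l(V, u) = 0 (l(V, u) = (0*V)/3 = (⅓)*0 = 0)
R + l(63, -18) = -3754/2039 + 0 = -3754/2039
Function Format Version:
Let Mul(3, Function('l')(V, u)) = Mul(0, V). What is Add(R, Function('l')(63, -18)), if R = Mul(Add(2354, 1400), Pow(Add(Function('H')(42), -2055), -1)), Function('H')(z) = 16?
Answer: Rational(-3754, 2039) ≈ -1.8411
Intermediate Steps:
R = Rational(-3754, 2039) (R = Mul(Add(2354, 1400), Pow(Add(16, -2055), -1)) = Mul(3754, Pow(-2039, -1)) = Mul(3754, Rational(-1, 2039)) = Rational(-3754, 2039) ≈ -1.8411)
Function('l')(V, u) = 0 (Function('l')(V, u) = Mul(Rational(1, 3), Mul(0, V)) = Mul(Rational(1, 3), 0) = 0)
Add(R, Function('l')(63, -18)) = Add(Rational(-3754, 2039), 0) = Rational(-3754, 2039)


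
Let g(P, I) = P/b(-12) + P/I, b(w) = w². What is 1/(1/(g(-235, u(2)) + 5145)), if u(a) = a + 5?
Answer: 5150675/1008 ≈ 5109.8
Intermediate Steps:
u(a) = 5 + a
g(P, I) = P/144 + P/I (g(P, I) = P/((-12)²) + P/I = P/144 + P/I)
1/(1/(g(-235, u(2)) + 5145)) = 1/(1/(((1/144)*(-235) - 235/(5 + 2)) + 5145)) = 1/(1/((-235/144 - 235/7) + 5145)) = 1/(1/(-35485/1008 + 5145)) = 1/(1/(5150675/1008)) = 1/(1008/5150675) = 5150675/1008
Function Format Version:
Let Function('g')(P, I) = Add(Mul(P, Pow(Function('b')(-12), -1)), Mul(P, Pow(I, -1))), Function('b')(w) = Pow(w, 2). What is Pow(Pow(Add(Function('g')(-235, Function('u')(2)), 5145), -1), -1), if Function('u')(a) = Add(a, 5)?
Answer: Rational(5150675, 1008) ≈ 5109.8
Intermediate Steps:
Function('u')(a) = Add(5, a)
Function('g')(P, I) = Add(Mul(Rational(1, 144), P), Mul(P, Pow(I, -1))) (Function('g')(P, I) = Add(Mul(P, Pow(Pow(-12, 2), -1)), Mul(P, Pow(I, -1))) = Add(Mul(P, Pow(144, -1)), Mul(P, Pow(I, -1))) = Add(Mul(P, Rational(1, 144)), Mul(P, Pow(I, -1))) = Add(Mul(Rational(1, 144), P), Mul(P, Pow(I, -1))))
Pow(Pow(Add(Function('g')(-235, Function('u')(2)), 5145), -1), -1) = Pow(Pow(Add(Add(Mul(Rational(1, 144), -235), Mul(-235, Pow(Add(5, 2), -1))), 5145), -1), -1) = Pow(Pow(Add(Add(Rational(-235, 144), Mul(-235, Pow(7, -1))), 5145), -1), -1) = Pow(Pow(Add(Add(Rational(-235, 144), Mul(-235, Rational(1, 7))), 5145), -1), -1) = Pow(Pow(Add(Add(Rational(-235, 144), Rational(-235, 7)), 5145), -1), -1) = Pow(Pow(Add(Rational(-35485, 1008), 5145), -1), -1) = Pow(Pow(Rational(5150675, 1008), -1), -1) = Pow(Rational(1008, 5150675), -1) = Rational(5150675, 1008)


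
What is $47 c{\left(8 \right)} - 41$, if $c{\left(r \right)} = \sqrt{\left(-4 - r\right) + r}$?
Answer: $-41 + 94 i \approx -41.0 + 94.0 i$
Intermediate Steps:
$c{\left(r \right)} = 2 i$ ($c{\left(r \right)} = \sqrt{-4} = 2 i$)
$47 c{\left(8 \right)} - 41 = 47 \cdot 2 i - 41 = 94 i - 41 = -41 + 94 i$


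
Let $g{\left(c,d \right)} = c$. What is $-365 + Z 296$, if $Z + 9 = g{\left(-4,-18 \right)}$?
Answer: $-4213$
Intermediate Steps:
$Z = -13$ ($Z = -9 - 4 = -13$)
$-365 + Z 296 = -365 - 3848 = -4213$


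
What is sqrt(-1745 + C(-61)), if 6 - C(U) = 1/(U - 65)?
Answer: I*sqrt(3067582)/42 ≈ 41.701*I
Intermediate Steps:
C(U) = 6 - 1/(-65 + U) (C(U) = 6 - 1/(U - 65) = 6 - 1/(-65 + U))
sqrt(-1745 + C(-61)) = sqrt(-1745 + (-391 + 6*(-61))/(-65 - 61)) = sqrt(-1745 + (-391 - 366)/(-126)) = sqrt(-1745 - 1/126*(-757)) = sqrt(-1745 + 757/126) = sqrt(-219113/126) = I*sqrt(3067582)/42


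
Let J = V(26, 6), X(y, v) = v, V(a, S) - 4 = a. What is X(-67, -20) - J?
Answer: -50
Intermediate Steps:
V(a, S) = 4 + a
J = 30 (J = 4 + 26 = 30)
X(-67, -20) - J = -20 - 1*30 = -20 - 30 = -50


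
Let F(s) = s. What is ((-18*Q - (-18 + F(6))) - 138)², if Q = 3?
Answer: 32400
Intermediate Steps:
((-18*Q - (-18 + F(6))) - 138)² = ((-18*3 - (-18 + 6)) - 138)² = ((-54 - 1*(-12)) - 138)² = ((-54 + 12) - 138)² = (-42 - 138)² = (-180)² = 32400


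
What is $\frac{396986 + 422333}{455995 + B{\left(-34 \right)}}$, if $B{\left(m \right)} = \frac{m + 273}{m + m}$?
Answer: $\frac{55713692}{31007421} \approx 1.7968$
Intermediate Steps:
$B{\left(m \right)} = \frac{273 + m}{2 m}$
$\frac{396986 + 422333}{455995 + B{\left(-34 \right)}} = \frac{396986 + 422333}{455995 + \frac{273 - 34}{2 \left(-34\right)}} = \frac{819319}{455995 + \frac{1}{2} \left(- \frac{1}{34}\right) 239} = \frac{819319}{455995 - \frac{239}{68}} = \frac{819319}{\frac{31007421}{68}} = 819319 \cdot \frac{68}{31007421} = \frac{55713692}{31007421}$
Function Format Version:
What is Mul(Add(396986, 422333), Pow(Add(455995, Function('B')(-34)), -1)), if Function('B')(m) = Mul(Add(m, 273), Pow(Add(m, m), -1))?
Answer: Rational(55713692, 31007421) ≈ 1.7968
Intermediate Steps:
Function('B')(m) = Mul(Rational(1, 2), Pow(m, -1), Add(273, m)) (Function('B')(m) = Mul(Add(273, m), Pow(Mul(2, m), -1)) = Mul(Add(273, m), Mul(Rational(1, 2), Pow(m, -1))) = Mul(Rational(1, 2), Pow(m, -1), Add(273, m)))
Mul(Add(396986, 422333), Pow(Add(455995, Function('B')(-34)), -1)) = Mul(Add(396986, 422333), Pow(Add(455995, Mul(Rational(1, 2), Pow(-34, -1), Add(273, -34))), -1)) = Mul(819319, Pow(Add(455995, Mul(Rational(1, 2), Rational(-1, 34), 239)), -1)) = Mul(819319, Pow(Add(455995, Rational(-239, 68)), -1)) = Mul(819319, Pow(Rational(31007421, 68), -1)) = Mul(819319, Rational(68, 31007421)) = Rational(55713692, 31007421)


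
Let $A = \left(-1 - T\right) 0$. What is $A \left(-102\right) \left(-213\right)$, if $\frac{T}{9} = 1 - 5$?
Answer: $0$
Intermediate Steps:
$T = -36$ ($T = 9 \left(1 - 5\right) = 9 \left(-4\right) = -36$)
$A = 0$ ($A = \left(-1 - -36\right) 0 = \left(-1 + 36\right) 0 = 35 \cdot 0 = 0$)
$A \left(-102\right) \left(-213\right) = 0 \left(-102\right) \left(-213\right) = 0 \left(-213\right) = 0$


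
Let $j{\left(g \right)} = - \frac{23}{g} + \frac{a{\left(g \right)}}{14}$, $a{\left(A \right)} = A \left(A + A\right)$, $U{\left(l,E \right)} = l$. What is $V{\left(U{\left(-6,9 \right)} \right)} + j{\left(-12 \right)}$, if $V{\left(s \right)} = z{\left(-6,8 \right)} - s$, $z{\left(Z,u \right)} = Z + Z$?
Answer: $\frac{1385}{84} \approx 16.488$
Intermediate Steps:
$z{\left(Z,u \right)} = 2 Z$
$a{\left(A \right)} = 2 A^{2}$ ($a{\left(A \right)} = A 2 A = 2 A^{2}$)
$V{\left(s \right)} = -12 - s$ ($V{\left(s \right)} = 2 \left(-6\right) - s = -12 - s$)
$j{\left(g \right)} = - \frac{23}{g} + \frac{g^{2}}{7}$ ($j{\left(g \right)} = - \frac{23}{g} + \frac{2 g^{2}}{14} = - \frac{23}{g} + 2 g^{2} \cdot \frac{1}{14} = - \frac{23}{g} + \frac{g^{2}}{7}$)
$V{\left(U{\left(-6,9 \right)} \right)} + j{\left(-12 \right)} = \left(-12 - -6\right) + \frac{-161 + \left(-12\right)^{3}}{7 \left(-12\right)} = \left(-12 + 6\right) + \frac{1}{7} \left(- \frac{1}{12}\right) \left(-161 - 1728\right) = -6 + \frac{1}{7} \left(- \frac{1}{12}\right) \left(-1889\right) = -6 + \frac{1889}{84} = \frac{1385}{84}$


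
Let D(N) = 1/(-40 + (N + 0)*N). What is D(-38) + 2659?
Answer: 3733237/1404 ≈ 2659.0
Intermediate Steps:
D(N) = 1/(-40 + N²) (D(N) = 1/(-40 + N*N) = 1/(-40 + N²))
D(-38) + 2659 = 1/(-40 + (-38)²) + 2659 = 1/(-40 + 1444) + 2659 = 1/1404 + 2659 = 3733237/1404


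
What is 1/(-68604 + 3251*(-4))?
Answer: -1/81608 ≈ -1.2254e-5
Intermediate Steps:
1/(-68604 + 3251*(-4)) = 1/(-68604 - 13004) = 1/(-81608) = -1/81608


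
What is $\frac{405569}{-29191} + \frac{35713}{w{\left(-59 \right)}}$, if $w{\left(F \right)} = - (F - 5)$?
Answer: $\frac{1016541767}{1868224} \approx 544.12$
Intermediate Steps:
$w{\left(F \right)} = 5 - F$ ($w{\left(F \right)} = - (-5 + F) = 5 - F$)
$\frac{405569}{-29191} + \frac{35713}{w{\left(-59 \right)}} = \frac{405569}{-29191} + \frac{35713}{5 - -59} = 405569 \left(- \frac{1}{29191}\right) + \frac{35713}{5 + 59} = - \frac{405569}{29191} + \frac{35713}{64} = \frac{1016541767}{1868224}$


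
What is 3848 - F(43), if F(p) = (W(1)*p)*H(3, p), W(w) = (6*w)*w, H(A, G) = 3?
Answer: 3074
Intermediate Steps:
W(w) = 6*w²
F(p) = 18*p (F(p) = ((6*1²)*p)*3 = ((6*1)*p)*3 = (6*p)*3 = 18*p)
3848 - F(43) = 3848 - 18*43 = 3848 - 1*774 = 3848 - 774 = 3074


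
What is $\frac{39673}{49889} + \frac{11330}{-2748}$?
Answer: $- \frac{228110483}{68547486} \approx -3.3278$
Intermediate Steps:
$\frac{39673}{49889} + \frac{11330}{-2748} = 39673 \cdot \frac{1}{49889} + 11330 \left(- \frac{1}{2748}\right) = \frac{39673}{49889} - \frac{5665}{1374} = - \frac{228110483}{68547486}$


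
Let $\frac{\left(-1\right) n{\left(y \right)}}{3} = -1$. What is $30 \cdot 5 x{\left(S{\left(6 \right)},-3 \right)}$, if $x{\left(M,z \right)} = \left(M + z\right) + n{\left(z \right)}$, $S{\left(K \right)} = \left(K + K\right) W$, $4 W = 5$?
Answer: $2250$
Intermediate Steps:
$W = \frac{5}{4}$ ($W = \frac{1}{4} \cdot 5 = \frac{5}{4} \approx 1.25$)
$n{\left(y \right)} = 3$ ($n{\left(y \right)} = \left(-3\right) \left(-1\right) = 3$)
$S{\left(K \right)} = \frac{5 K}{2}$ ($S{\left(K \right)} = \left(K + K\right) \frac{5}{4} = 2 K \frac{5}{4} = \frac{5 K}{2}$)
$x{\left(M,z \right)} = 3 + M + z$ ($x{\left(M,z \right)} = \left(M + z\right) + 3 = 3 + M + z$)
$30 \cdot 5 x{\left(S{\left(6 \right)},-3 \right)} = 30 \cdot 5 \left(3 + \frac{5}{2} \cdot 6 - 3\right) = 150 \left(3 + 15 - 3\right) = 150 \cdot 15 = 2250$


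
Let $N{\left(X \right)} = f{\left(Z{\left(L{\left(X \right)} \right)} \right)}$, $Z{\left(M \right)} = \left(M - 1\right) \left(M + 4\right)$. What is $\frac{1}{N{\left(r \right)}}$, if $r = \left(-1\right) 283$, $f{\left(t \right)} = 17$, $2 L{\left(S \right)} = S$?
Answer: $\frac{1}{17} \approx 0.058824$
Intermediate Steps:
$L{\left(S \right)} = \frac{S}{2}$
$Z{\left(M \right)} = \left(-1 + M\right) \left(4 + M\right)$
$r = -283$
$N{\left(X \right)} = 17$
$\frac{1}{N{\left(r \right)}} = \frac{1}{17}$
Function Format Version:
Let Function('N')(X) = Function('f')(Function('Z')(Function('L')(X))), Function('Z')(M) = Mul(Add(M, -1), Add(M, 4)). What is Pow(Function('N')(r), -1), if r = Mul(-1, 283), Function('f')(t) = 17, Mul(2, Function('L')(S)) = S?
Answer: Rational(1, 17) ≈ 0.058824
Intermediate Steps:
Function('L')(S) = Mul(Rational(1, 2), S)
Function('Z')(M) = Mul(Add(-1, M), Add(4, M))
r = -283
Function('N')(X) = 17
Pow(Function('N')(r), -1) = Pow(17, -1) = Rational(1, 17)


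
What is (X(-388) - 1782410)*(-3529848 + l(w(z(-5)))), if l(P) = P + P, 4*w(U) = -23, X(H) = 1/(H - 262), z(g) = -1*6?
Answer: 8179153939873219/1300 ≈ 6.2917e+12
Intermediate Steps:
z(g) = -6
X(H) = 1/(-262 + H)
w(U) = -23/4 (w(U) = (¼)*(-23) = -23/4)
l(P) = 2*P
(X(-388) - 1782410)*(-3529848 + l(w(z(-5)))) = (1/(-262 - 388) - 1782410)*(-3529848 + 2*(-23/4)) = (1/(-650) - 1782410)*(-3529848 - 23/2) = (-1/650 - 1782410)*(-7059719/2) = -1158566501/650*(-7059719/2) = 8179153939873219/1300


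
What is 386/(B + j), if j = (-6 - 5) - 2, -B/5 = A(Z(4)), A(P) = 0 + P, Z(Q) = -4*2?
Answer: 386/27 ≈ 14.296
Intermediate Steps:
Z(Q) = -8
A(P) = P
B = 40 (B = -5*(-8) = 40)
j = -13 (j = -11 - 2 = -13)
386/(B + j) = 386/(40 - 13) = 386/27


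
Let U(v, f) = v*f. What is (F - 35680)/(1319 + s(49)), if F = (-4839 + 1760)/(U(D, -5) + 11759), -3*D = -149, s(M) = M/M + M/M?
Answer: -1232110997/45616772 ≈ -27.010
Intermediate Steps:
s(M) = 2 (s(M) = 1 + 1 = 2)
D = 149/3 (D = -⅓*(-149) = 149/3 ≈ 49.667)
U(v, f) = f*v
F = -9237/34532 (F = (-4839 + 1760)/(-5*149/3 + 11759) = -3079/(-745/3 + 11759) = -3079/34532/3 = -3079*3/34532 = -9237/34532 ≈ -0.26749)
(F - 35680)/(1319 + s(49)) = (-9237/34532 - 35680)/(1319 + 2) = -1232110997/34532/1321 = -1232110997/34532*1/1321 = -1232110997/45616772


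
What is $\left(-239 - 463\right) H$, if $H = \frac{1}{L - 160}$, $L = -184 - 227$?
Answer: $\frac{702}{571} \approx 1.2294$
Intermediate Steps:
$L = -411$ ($L = -184 - 227 = -411$)
$H = - \frac{1}{571}$ ($H = \frac{1}{-411 - 160} = \frac{1}{-571} = - \frac{1}{571} \approx -0.0017513$)
$\left(-239 - 463\right) H = \left(-239 - 463\right) \left(- \frac{1}{571}\right) = \left(-702\right) \left(- \frac{1}{571}\right) = \frac{702}{571}$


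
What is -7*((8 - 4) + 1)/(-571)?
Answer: 35/571 ≈ 0.061296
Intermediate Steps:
-7*((8 - 4) + 1)/(-571) = -7*(4 + 1)*(-1/571) = -7*5*(-1/571) = -35*(-1/571) = 35/571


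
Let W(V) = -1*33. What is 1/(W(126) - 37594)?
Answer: -1/37627 ≈ -2.6577e-5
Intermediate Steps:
W(V) = -33
1/(W(126) - 37594) = 1/(-33 - 37594) = 1/(-37627) = -1/37627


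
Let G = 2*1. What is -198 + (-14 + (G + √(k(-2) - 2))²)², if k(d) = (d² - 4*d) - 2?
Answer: -66 - 32*√2 ≈ -111.25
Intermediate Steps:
G = 2
k(d) = -2 + d² - 4*d
-198 + (-14 + (G + √(k(-2) - 2))²)² = -198 + (-14 + (2 + √((-2 + (-2)² - 4*(-2)) - 2))²)² = -198 + (-14 + (2 + √((-2 + 4 + 8) - 2))²)² = -198 + (-14 + (2 + √(10 - 2))²)² = -198 + (-14 + (2 + √8)²)² = -198 + (-14 + (2 + 2*√2)²)²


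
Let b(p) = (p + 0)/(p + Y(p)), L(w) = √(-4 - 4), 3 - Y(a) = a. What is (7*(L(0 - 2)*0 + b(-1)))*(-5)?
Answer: 35/3 ≈ 11.667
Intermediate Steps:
Y(a) = 3 - a
L(w) = 2*I*√2 (L(w) = √(-8) = 2*I*√2)
b(p) = p/3 (b(p) = (p + 0)/(p + (3 - p)) = p/3)
(7*(L(0 - 2)*0 + b(-1)))*(-5) = (7*((2*I*√2)*0 + (⅓)*(-1)))*(-5) = (7*(0 - ⅓))*(-5) = (7*(-⅓))*(-5) = -7/3*(-5) = 35/3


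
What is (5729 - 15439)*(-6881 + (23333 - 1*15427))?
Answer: -9952750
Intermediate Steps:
(5729 - 15439)*(-6881 + (23333 - 1*15427)) = -9710*(-6881 + (23333 - 15427)) = -9710*(-6881 + 7906) = -9710*1025 = -9952750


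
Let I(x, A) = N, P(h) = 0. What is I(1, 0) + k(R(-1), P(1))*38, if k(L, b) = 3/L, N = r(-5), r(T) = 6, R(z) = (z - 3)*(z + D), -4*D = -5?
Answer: -108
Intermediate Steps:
D = 5/4 (D = -1/4*(-5) = 5/4 ≈ 1.2500)
R(z) = (-3 + z)*(5/4 + z) (R(z) = (z - 3)*(z + 5/4) = (-3 + z)*(5/4 + z))
N = 6
I(x, A) = 6
I(1, 0) + k(R(-1), P(1))*38 = 6 + (3/(-15/4 + (-1)**2 - 7/4*(-1)))*38 = 6 + (3/(-15/4 + 1 + 7/4))*38 = 6 + (3/(-1))*38 = 6 + (3*(-1))*38 = 6 - 3*38 = 6 - 114 = -108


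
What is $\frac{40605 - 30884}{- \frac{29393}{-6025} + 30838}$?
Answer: $\frac{58569025}{185828343} \approx 0.31518$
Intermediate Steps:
$\frac{40605 - 30884}{- \frac{29393}{-6025} + 30838} = \frac{9721}{\left(-29393\right) \left(- \frac{1}{6025}\right) + 30838} = \frac{9721}{\frac{29393}{6025} + 30838} = \frac{9721}{\frac{185828343}{6025}} = 9721 \cdot \frac{6025}{185828343} = \frac{58569025}{185828343}$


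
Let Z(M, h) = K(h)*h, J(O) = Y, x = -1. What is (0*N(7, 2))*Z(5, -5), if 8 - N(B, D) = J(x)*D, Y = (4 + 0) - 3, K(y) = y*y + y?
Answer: 0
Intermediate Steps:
K(y) = y + y**2 (K(y) = y**2 + y = y + y**2)
Y = 1 (Y = 4 - 3 = 1)
J(O) = 1
N(B, D) = 8 - D
Z(M, h) = h**2*(1 + h) (Z(M, h) = (h*(1 + h))*h = h**2*(1 + h))
(0*N(7, 2))*Z(5, -5) = (0*(8 - 1*2))*((-5)**2*(1 - 5)) = (0*(8 - 2))*(25*(-4)) = (0*6)*(-100) = 0*(-100) = 0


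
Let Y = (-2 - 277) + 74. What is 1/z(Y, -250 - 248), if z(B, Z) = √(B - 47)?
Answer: -I*√7/42 ≈ -0.062994*I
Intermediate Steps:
Y = -205 (Y = -279 + 74 = -205)
z(B, Z) = √(-47 + B)
1/z(Y, -250 - 248) = 1/(√(-47 - 205)) = 1/(√(-252)) = 1/(6*I*√7) = -I*√7/42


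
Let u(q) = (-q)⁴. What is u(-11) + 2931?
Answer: 17572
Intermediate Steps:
u(q) = q⁴
u(-11) + 2931 = (-11)⁴ + 2931 = 14641 + 2931 = 17572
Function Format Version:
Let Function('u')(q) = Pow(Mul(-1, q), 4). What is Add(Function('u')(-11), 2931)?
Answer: 17572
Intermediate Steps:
Function('u')(q) = Pow(q, 4)
Add(Function('u')(-11), 2931) = Add(Pow(-11, 4), 2931) = Add(14641, 2931) = 17572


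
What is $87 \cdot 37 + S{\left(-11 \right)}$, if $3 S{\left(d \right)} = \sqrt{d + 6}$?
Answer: $3219 + \frac{i \sqrt{5}}{3} \approx 3219.0 + 0.74536 i$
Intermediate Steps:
$S{\left(d \right)} = \frac{\sqrt{6 + d}}{3}$ ($S{\left(d \right)} = \frac{\sqrt{d + 6}}{3} = \frac{\sqrt{6 + d}}{3}$)
$87 \cdot 37 + S{\left(-11 \right)} = 87 \cdot 37 + \frac{\sqrt{6 - 11}}{3} = 3219 + \frac{\sqrt{-5}}{3} = 3219 + \frac{i \sqrt{5}}{3}$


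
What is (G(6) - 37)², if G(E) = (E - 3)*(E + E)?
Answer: 1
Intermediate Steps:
G(E) = 2*E*(-3 + E) (G(E) = (-3 + E)*(2*E) = 2*E*(-3 + E))
(G(6) - 37)² = (2*6*(-3 + 6) - 37)² = (2*6*3 - 37)² = (36 - 37)² = (-1)² = 1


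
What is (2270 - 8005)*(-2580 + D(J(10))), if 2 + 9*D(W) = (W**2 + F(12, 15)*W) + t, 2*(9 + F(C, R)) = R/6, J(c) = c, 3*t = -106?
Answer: 799510615/54 ≈ 1.4806e+7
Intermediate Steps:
t = -106/3 (t = (1/3)*(-106) = -106/3 ≈ -35.333)
F(C, R) = -9 + R/12 (F(C, R) = -9 + (R/6)/2 = -9 + R/12)
D(W) = -112/27 - 31*W/36 + W**2/9 (D(W) = -2/9 + ((W**2 + (-9 + (1/12)*15)*W) - 106/3)/9 = -2/9 + ((W**2 + (-9 + 5/4)*W) - 106/3)/9 = -2/9 + ((W**2 - 31*W/4) - 106/3)/9 = -2/9 + (-106/3 + W**2 - 31*W/4)/9 = -2/9 + (-106/27 - 31*W/36 + W**2/9) = -112/27 - 31*W/36 + W**2/9)
(2270 - 8005)*(-2580 + D(J(10))) = (2270 - 8005)*(-2580 + (-112/27 - 31/36*10 + (1/9)*10**2)) = -5735*(-2580 + (-112/27 - 155/18 + (1/9)*100)) = -5735*(-2580 + (-112/27 - 155/18 + 100/9)) = -5735*(-2580 - 89/54) = -5735*(-139409/54) = 799510615/54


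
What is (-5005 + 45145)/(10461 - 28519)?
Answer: -20070/9029 ≈ -2.2228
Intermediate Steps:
(-5005 + 45145)/(10461 - 28519) = 40140/(-18058) = 40140*(-1/18058) = -20070/9029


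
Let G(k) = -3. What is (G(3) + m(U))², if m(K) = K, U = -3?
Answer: 36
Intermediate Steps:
(G(3) + m(U))² = (-3 - 3)² = (-6)² = 36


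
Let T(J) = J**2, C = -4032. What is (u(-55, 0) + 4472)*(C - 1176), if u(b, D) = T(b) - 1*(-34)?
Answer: -39221448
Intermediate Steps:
u(b, D) = 34 + b**2 (u(b, D) = b**2 - 1*(-34) = b**2 + 34 = 34 + b**2)
(u(-55, 0) + 4472)*(C - 1176) = ((34 + (-55)**2) + 4472)*(-4032 - 1176) = ((34 + 3025) + 4472)*(-5208) = (3059 + 4472)*(-5208) = 7531*(-5208) = -39221448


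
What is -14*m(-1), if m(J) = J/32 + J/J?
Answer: -217/16 ≈ -13.563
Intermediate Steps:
m(J) = 1 + J/32 (m(J) = J*(1/32) + 1 = J/32 + 1 = 1 + J/32)
-14*m(-1) = -14*(1 + (1/32)*(-1)) = -14*(1 - 1/32) = -14*31/32 = -217/16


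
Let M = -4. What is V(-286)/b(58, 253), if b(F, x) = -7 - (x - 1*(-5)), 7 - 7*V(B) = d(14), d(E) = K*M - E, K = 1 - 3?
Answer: -13/1855 ≈ -0.0070081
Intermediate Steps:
K = -2
d(E) = 8 - E (d(E) = -2*(-4) - E = 8 - E)
V(B) = 13/7 (V(B) = 1 - (8 - 1*14)/7 = 1 - (8 - 14)/7 = 1 - ⅐*(-6) = 1 + 6/7 = 13/7)
b(F, x) = -12 - x (b(F, x) = -7 - (x + 5) = -7 - (5 + x) = -7 + (-5 - x) = -12 - x)
V(-286)/b(58, 253) = 13/(7*(-12 - 1*253)) = 13/(7*(-12 - 253)) = (13/7)/(-265) = (13/7)*(-1/265) = -13/1855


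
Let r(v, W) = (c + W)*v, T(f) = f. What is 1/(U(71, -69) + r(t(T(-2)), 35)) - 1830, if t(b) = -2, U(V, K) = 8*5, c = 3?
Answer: -65881/36 ≈ -1830.0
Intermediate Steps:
U(V, K) = 40
r(v, W) = v*(3 + W) (r(v, W) = (3 + W)*v = v*(3 + W))
1/(U(71, -69) + r(t(T(-2)), 35)) - 1830 = 1/(40 - 2*(3 + 35)) - 1830 = 1/(40 - 2*38) - 1830 = 1/(40 - 76) - 1830 = 1/(-36) - 1830 = -1/36 - 1830 = -65881/36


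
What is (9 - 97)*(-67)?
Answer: 5896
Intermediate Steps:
(9 - 97)*(-67) = -88*(-67) = 5896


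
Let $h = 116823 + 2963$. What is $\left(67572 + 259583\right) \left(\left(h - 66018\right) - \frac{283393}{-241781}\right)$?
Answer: $\frac{4253134150178155}{241781} \approx 1.7591 \cdot 10^{10}$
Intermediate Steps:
$h = 119786$
$\left(67572 + 259583\right) \left(\left(h - 66018\right) - \frac{283393}{-241781}\right) = \left(67572 + 259583\right) \left(\left(119786 - 66018\right) - \frac{283393}{-241781}\right) = 327155 \left(\left(119786 - 66018\right) - - \frac{283393}{241781}\right) = 327155 \left(53768 + \frac{283393}{241781}\right) = 327155 \cdot \frac{13000364201}{241781} = \frac{4253134150178155}{241781}$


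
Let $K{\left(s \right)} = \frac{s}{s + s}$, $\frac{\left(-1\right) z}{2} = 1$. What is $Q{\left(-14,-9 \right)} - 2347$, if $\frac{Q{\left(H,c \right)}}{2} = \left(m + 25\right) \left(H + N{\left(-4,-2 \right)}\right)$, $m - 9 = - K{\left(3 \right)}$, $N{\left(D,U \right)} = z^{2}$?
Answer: $-3017$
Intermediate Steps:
$z = -2$ ($z = \left(-2\right) 1 = -2$)
$N{\left(D,U \right)} = 4$ ($N{\left(D,U \right)} = \left(-2\right)^{2} = 4$)
$K{\left(s \right)} = \frac{1}{2}$ ($K{\left(s \right)} = \frac{s}{2 s} = \frac{1}{2 s} s = \frac{1}{2}$)
$m = \frac{17}{2}$ ($m = 9 - \frac{1}{2} = \frac{17}{2} \approx 8.5$)
$Q{\left(H,c \right)} = 268 + 67 H$ ($Q{\left(H,c \right)} = 2 \left(\frac{17}{2} + 25\right) \left(H + 4\right) = 2 \frac{67 \left(4 + H\right)}{2} = 2 \left(134 + \frac{67 H}{2}\right) = 268 + 67 H$)
$Q{\left(-14,-9 \right)} - 2347 = \left(268 + 67 \left(-14\right)\right) - 2347 = \left(268 - 938\right) - 2347 = -670 - 2347 = -3017$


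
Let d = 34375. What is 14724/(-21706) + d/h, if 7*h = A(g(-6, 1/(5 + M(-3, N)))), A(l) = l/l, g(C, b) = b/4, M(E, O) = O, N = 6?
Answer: 2611495763/10853 ≈ 2.4062e+5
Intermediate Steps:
g(C, b) = b/4 (g(C, b) = b*(1/4) = b/4)
A(l) = 1
h = 1/7 (h = (1/7)*1 = 1/7 ≈ 0.14286)
14724/(-21706) + d/h = 14724/(-21706) + 34375/(1/7) = 14724*(-1/21706) + 34375*7 = -7362/10853 + 240625 = 2611495763/10853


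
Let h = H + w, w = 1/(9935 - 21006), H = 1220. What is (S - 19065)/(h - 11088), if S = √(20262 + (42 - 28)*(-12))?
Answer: 211068615/109248629 - 11071*√20094/109248629 ≈ 1.9176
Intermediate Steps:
w = -1/11071 (w = 1/(-11071) = -1/11071 ≈ -9.0326e-5)
S = √20094 (S = √(20262 + 14*(-12)) = √(20262 - 168) = √20094 ≈ 141.75)
h = 13506619/11071 (h = 1220 - 1/11071 = 13506619/11071 ≈ 1220.0)
(S - 19065)/(h - 11088) = (√20094 - 19065)/(13506619/11071 - 11088) = (-19065 + √20094)/(-109248629/11071) = (-19065 + √20094)*(-11071/109248629) = 211068615/109248629 - 11071*√20094/109248629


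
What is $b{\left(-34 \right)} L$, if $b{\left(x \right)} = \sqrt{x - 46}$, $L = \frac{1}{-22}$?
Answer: $- \frac{2 i \sqrt{5}}{11} \approx - 0.40656 i$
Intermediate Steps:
$L = - \frac{1}{22} \approx -0.045455$
$b{\left(x \right)} = \sqrt{-46 + x}$
$b{\left(-34 \right)} L = \sqrt{-46 - 34} \left(- \frac{1}{22}\right) = \sqrt{-80} \left(- \frac{1}{22}\right) = 4 i \sqrt{5} \left(- \frac{1}{22}\right) = - \frac{2 i \sqrt{5}}{11}$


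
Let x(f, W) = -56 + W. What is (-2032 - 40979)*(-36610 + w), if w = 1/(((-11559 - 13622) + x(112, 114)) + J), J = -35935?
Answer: 96143924050191/61058 ≈ 1.5746e+9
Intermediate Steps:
w = -1/61058 (w = 1/(((-11559 - 13622) + (-56 + 114)) - 35935) = 1/((-25181 + 58) - 35935) = 1/(-25123 - 35935) = 1/(-61058) = -1/61058 ≈ -1.6378e-5)
(-2032 - 40979)*(-36610 + w) = (-2032 - 40979)*(-36610 - 1/61058) = -43011*(-2235333381/61058) = 96143924050191/61058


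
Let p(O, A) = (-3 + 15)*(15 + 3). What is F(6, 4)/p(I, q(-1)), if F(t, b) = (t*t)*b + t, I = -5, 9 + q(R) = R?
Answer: 25/36 ≈ 0.69444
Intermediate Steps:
q(R) = -9 + R
p(O, A) = 216 (p(O, A) = 12*18 = 216)
F(t, b) = t + b*t**2 (F(t, b) = t**2*b + t = b*t**2 + t = t + b*t**2)
F(6, 4)/p(I, q(-1)) = (6*(1 + 4*6))/216 = (6*(1 + 24))*(1/216) = (6*25)*(1/216) = 150*(1/216) = 25/36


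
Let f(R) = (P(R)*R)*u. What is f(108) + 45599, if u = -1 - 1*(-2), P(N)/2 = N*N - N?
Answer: 2541695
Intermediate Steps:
P(N) = -2*N + 2*N**2 (P(N) = 2*(N*N - N) = 2*(N**2 - N) = -2*N + 2*N**2)
u = 1 (u = -1 + 2 = 1)
f(R) = 2*R**2*(-1 + R) (f(R) = ((2*R*(-1 + R))*R)*1 = (2*R**2*(-1 + R))*1 = 2*R**2*(-1 + R))
f(108) + 45599 = 2*108**2*(-1 + 108) + 45599 = 2*11664*107 + 45599 = 2496096 + 45599 = 2541695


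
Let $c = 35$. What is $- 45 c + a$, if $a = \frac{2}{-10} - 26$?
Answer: $- \frac{8006}{5} \approx -1601.2$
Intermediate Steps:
$a = - \frac{131}{5}$ ($a = 2 \left(- \frac{1}{10}\right) - 26 = - \frac{1}{5} - 26 = - \frac{131}{5} \approx -26.2$)
$- 45 c + a = \left(-45\right) 35 - \frac{131}{5} = -1575 - \frac{131}{5} = - \frac{8006}{5}$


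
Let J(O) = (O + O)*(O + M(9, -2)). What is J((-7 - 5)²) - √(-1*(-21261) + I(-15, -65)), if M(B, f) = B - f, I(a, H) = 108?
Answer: 44640 - √21369 ≈ 44494.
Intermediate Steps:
J(O) = 2*O*(11 + O) (J(O) = (O + O)*(O + (9 - 1*(-2))) = (2*O)*(O + (9 + 2)) = (2*O)*(O + 11) = (2*O)*(11 + O) = 2*O*(11 + O))
J((-7 - 5)²) - √(-1*(-21261) + I(-15, -65)) = 2*(-7 - 5)²*(11 + (-7 - 5)²) - √(-1*(-21261) + 108) = 2*(-12)²*(11 + (-12)²) - √(21261 + 108) = 2*144*(11 + 144) - √21369 = 2*144*155 - √21369 = 44640 - √21369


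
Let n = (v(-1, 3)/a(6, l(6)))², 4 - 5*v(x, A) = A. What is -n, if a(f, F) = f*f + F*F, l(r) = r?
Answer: -1/129600 ≈ -7.7161e-6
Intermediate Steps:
a(f, F) = F² + f² (a(f, F) = f² + F² = F² + f²)
v(x, A) = ⅘ - A/5
n = 1/129600 (n = ((⅘ - ⅕*3)/(6² + 6²))² = ((⅘ - ⅗)/(36 + 36))² = ((⅕)/72)² = ((⅕)*(1/72))² = (1/360)² = 1/129600 ≈ 7.7161e-6)
-n = -1*1/129600 = -1/129600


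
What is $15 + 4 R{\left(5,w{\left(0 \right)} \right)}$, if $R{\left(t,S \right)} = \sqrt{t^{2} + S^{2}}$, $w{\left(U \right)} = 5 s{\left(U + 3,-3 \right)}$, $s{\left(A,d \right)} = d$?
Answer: $15 + 20 \sqrt{10} \approx 78.246$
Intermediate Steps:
$w{\left(U \right)} = -15$ ($w{\left(U \right)} = 5 \left(-3\right) = -15$)
$R{\left(t,S \right)} = \sqrt{S^{2} + t^{2}}$
$15 + 4 R{\left(5,w{\left(0 \right)} \right)} = 15 + 4 \sqrt{\left(-15\right)^{2} + 5^{2}} = 15 + 4 \sqrt{225 + 25} = 15 + 4 \sqrt{250} = 15 + 4 \cdot 5 \sqrt{10} = 15 + 20 \sqrt{10}$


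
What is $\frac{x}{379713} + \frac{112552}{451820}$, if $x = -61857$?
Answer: $\frac{1232435653}{14296827305} \approx 0.086203$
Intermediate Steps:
$\frac{x}{379713} + \frac{112552}{451820} = - \frac{61857}{379713} + \frac{112552}{451820} = \left(-61857\right) \frac{1}{379713} + 112552 \cdot \frac{1}{451820} = - \frac{20619}{126571} + \frac{28138}{112955} = \frac{1232435653}{14296827305}$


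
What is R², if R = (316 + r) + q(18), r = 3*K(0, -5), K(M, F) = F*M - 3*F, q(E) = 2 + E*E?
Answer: 471969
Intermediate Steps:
q(E) = 2 + E²
K(M, F) = -3*F + F*M
r = 45 (r = 3*(-5*(-3 + 0)) = 3*(-5*(-3)) = 3*15 = 45)
R = 687 (R = (316 + 45) + (2 + 18²) = 361 + (2 + 324) = 361 + 326 = 687)
R² = 687² = 471969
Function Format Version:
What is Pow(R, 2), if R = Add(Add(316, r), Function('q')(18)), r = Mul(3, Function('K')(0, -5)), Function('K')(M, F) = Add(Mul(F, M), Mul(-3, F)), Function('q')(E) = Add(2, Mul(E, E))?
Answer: 471969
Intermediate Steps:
Function('q')(E) = Add(2, Pow(E, 2))
Function('K')(M, F) = Add(Mul(-3, F), Mul(F, M))
r = 45 (r = Mul(3, Mul(-5, Add(-3, 0))) = Mul(3, Mul(-5, -3)) = Mul(3, 15) = 45)
R = 687 (R = Add(Add(316, 45), Add(2, Pow(18, 2))) = Add(361, Add(2, 324)) = Add(361, 326) = 687)
Pow(R, 2) = Pow(687, 2) = 471969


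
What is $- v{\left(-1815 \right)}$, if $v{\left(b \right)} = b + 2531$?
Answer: $-716$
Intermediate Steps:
$v{\left(b \right)} = 2531 + b$
$- v{\left(-1815 \right)} = - (2531 - 1815) = \left(-1\right) 716 = -716$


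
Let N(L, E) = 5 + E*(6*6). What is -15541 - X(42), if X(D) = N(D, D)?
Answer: -17058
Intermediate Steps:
N(L, E) = 5 + 36*E (N(L, E) = 5 + E*36 = 5 + 36*E)
X(D) = 5 + 36*D
-15541 - X(42) = -15541 - (5 + 36*42) = -15541 - (5 + 1512) = -15541 - 1*1517 = -15541 - 1517 = -17058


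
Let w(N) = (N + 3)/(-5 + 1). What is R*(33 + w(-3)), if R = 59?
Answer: 1947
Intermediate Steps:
w(N) = -¾ - N/4 (w(N) = (3 + N)/(-4) = (3 + N)*(-¼) = -¾ - N/4)
R*(33 + w(-3)) = 59*(33 + (-¾ - ¼*(-3))) = 59*(33 + (-¾ + ¾)) = 59*(33 + 0) = 59*33 = 1947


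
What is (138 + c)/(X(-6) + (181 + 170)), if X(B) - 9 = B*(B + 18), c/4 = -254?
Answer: -439/144 ≈ -3.0486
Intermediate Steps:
c = -1016 (c = 4*(-254) = -1016)
X(B) = 9 + B*(18 + B) (X(B) = 9 + B*(B + 18) = 9 + B*(18 + B))
(138 + c)/(X(-6) + (181 + 170)) = (138 - 1016)/((9 + (-6)² + 18*(-6)) + (181 + 170)) = -878/((9 + 36 - 108) + 351) = -878/(-63 + 351) = -878/288 = -878*1/288 = -439/144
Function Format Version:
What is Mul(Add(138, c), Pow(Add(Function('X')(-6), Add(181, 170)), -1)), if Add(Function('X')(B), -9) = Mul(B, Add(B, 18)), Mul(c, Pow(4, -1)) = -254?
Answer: Rational(-439, 144) ≈ -3.0486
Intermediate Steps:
c = -1016 (c = Mul(4, -254) = -1016)
Function('X')(B) = Add(9, Mul(B, Add(18, B))) (Function('X')(B) = Add(9, Mul(B, Add(B, 18))) = Add(9, Mul(B, Add(18, B))))
Mul(Add(138, c), Pow(Add(Function('X')(-6), Add(181, 170)), -1)) = Mul(Add(138, -1016), Pow(Add(Add(9, Pow(-6, 2), Mul(18, -6)), Add(181, 170)), -1)) = Mul(-878, Pow(Add(Add(9, 36, -108), 351), -1)) = Mul(-878, Pow(Add(-63, 351), -1)) = Mul(-878, Pow(288, -1)) = Mul(-878, Rational(1, 288)) = Rational(-439, 144)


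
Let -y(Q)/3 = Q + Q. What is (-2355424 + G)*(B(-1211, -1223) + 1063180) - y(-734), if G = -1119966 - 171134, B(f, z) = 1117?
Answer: -3880984558032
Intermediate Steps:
G = -1291100
y(Q) = -6*Q (y(Q) = -3*(Q + Q) = -6*Q)
(-2355424 + G)*(B(-1211, -1223) + 1063180) - y(-734) = (-2355424 - 1291100)*(1117 + 1063180) - (-6)*(-734) = -3646524*1064297 - 1*4404 = -3880984553628 - 4404 = -3880984558032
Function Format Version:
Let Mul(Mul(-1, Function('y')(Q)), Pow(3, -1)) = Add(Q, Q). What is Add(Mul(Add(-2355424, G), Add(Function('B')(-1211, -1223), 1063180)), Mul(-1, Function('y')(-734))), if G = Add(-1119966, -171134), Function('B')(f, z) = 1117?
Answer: -3880984558032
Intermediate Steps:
G = -1291100
Function('y')(Q) = Mul(-6, Q) (Function('y')(Q) = Mul(-3, Add(Q, Q)) = Mul(-3, Mul(2, Q)) = Mul(-6, Q))
Add(Mul(Add(-2355424, G), Add(Function('B')(-1211, -1223), 1063180)), Mul(-1, Function('y')(-734))) = Add(Mul(Add(-2355424, -1291100), Add(1117, 1063180)), Mul(-1, Mul(-6, -734))) = Add(Mul(-3646524, 1064297), Mul(-1, 4404)) = Add(-3880984553628, -4404) = -3880984558032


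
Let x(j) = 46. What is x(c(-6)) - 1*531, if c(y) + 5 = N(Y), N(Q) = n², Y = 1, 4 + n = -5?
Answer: -485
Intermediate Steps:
n = -9 (n = -4 - 5 = -9)
N(Q) = 81 (N(Q) = (-9)² = 81)
c(y) = 76 (c(y) = -5 + 81 = 76)
x(c(-6)) - 1*531 = 46 - 1*531 = 46 - 531 = -485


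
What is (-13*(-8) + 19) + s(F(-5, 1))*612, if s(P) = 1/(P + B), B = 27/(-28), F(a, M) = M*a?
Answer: 3405/167 ≈ 20.389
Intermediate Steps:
B = -27/28 (B = 27*(-1/28) = -27/28 ≈ -0.96429)
s(P) = 1/(-27/28 + P) (s(P) = 1/(P - 27/28) = 1/(-27/28 + P))
(-13*(-8) + 19) + s(F(-5, 1))*612 = (-13*(-8) + 19) + (28/(-27 + 28*(1*(-5))))*612 = (104 + 19) + (28/(-27 + 28*(-5)))*612 = 123 + (28/(-27 - 140))*612 = 123 + (28/(-167))*612 = 123 + (28*(-1/167))*612 = 123 - 28/167*612 = 123 - 17136/167 = 3405/167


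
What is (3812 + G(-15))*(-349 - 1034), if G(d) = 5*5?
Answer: -5306571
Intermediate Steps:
G(d) = 25
(3812 + G(-15))*(-349 - 1034) = (3812 + 25)*(-349 - 1034) = 3837*(-1383) = -5306571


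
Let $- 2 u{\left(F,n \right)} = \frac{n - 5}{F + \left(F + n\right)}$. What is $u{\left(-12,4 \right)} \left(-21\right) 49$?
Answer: $\frac{1029}{40} \approx 25.725$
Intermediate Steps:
$u{\left(F,n \right)} = - \frac{-5 + n}{2 \left(n + 2 F\right)}$ ($u{\left(F,n \right)} = - \frac{\left(n - 5\right) \frac{1}{F + \left(F + n\right)}}{2} = - \frac{\left(-5 + n\right) \frac{1}{n + 2 F}}{2} = - \frac{\frac{1}{n + 2 F} \left(-5 + n\right)}{2} = - \frac{-5 + n}{2 \left(n + 2 F\right)}$)
$u{\left(-12,4 \right)} \left(-21\right) 49 = \frac{5 - 4}{2 \left(4 + 2 \left(-12\right)\right)} \left(-21\right) 49 = \frac{5 - 4}{2 \left(4 - 24\right)} \left(-21\right) 49 = \frac{1}{2} \frac{1}{-20} \cdot 1 \left(-21\right) 49 = \frac{1}{2} \left(- \frac{1}{20}\right) 1 \left(-21\right) 49 = \left(- \frac{1}{40}\right) \left(-21\right) 49 = \frac{21}{40} \cdot 49 = \frac{1029}{40}$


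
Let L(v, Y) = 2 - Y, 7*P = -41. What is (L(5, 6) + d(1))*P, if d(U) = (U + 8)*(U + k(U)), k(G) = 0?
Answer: -205/7 ≈ -29.286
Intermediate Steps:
P = -41/7 (P = (1/7)*(-41) = -41/7 ≈ -5.8571)
d(U) = U*(8 + U) (d(U) = (U + 8)*(U + 0) = (8 + U)*U = U*(8 + U))
(L(5, 6) + d(1))*P = ((2 - 1*6) + 1*(8 + 1))*(-41/7) = ((2 - 6) + 1*9)*(-41/7) = (-4 + 9)*(-41/7) = 5*(-41/7) = -205/7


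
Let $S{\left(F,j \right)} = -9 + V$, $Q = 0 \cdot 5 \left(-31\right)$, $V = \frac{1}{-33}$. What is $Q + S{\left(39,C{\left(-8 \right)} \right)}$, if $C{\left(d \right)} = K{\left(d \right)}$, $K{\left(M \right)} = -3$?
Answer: $- \frac{298}{33} \approx -9.0303$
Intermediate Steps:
$V = - \frac{1}{33} \approx -0.030303$
$Q = 0$ ($Q = 0 \left(-31\right) = 0$)
$C{\left(d \right)} = -3$
$S{\left(F,j \right)} = - \frac{298}{33}$ ($S{\left(F,j \right)} = -9 - \frac{1}{33} = - \frac{298}{33}$)
$Q + S{\left(39,C{\left(-8 \right)} \right)} = 0 - \frac{298}{33} = - \frac{298}{33}$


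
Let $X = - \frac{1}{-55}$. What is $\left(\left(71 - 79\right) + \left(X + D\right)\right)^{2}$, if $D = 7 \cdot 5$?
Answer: $\frac{2208196}{3025} \approx 729.98$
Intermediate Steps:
$D = 35$
$X = \frac{1}{55}$ ($X = \left(-1\right) \left(- \frac{1}{55}\right) = \frac{1}{55} \approx 0.018182$)
$\left(\left(71 - 79\right) + \left(X + D\right)\right)^{2} = \left(\left(71 - 79\right) + \left(\frac{1}{55} + 35\right)\right)^{2} = \left(-8 + \frac{1926}{55}\right)^{2} = \left(\frac{1486}{55}\right)^{2} = \frac{2208196}{3025}$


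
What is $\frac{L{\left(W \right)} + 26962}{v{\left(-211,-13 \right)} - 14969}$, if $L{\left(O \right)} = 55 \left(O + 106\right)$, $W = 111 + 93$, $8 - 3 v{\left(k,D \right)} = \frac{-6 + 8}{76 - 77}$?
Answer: $- \frac{132036}{44897} \approx -2.9409$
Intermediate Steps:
$v{\left(k,D \right)} = \frac{10}{3}$ ($v{\left(k,D \right)} = \frac{8}{3} - \frac{\left(-6 + 8\right) \frac{1}{76 - 77}}{3} = \frac{8}{3} - \frac{2 \frac{1}{-1}}{3} = \frac{8}{3} - \frac{2 \left(-1\right)}{3} = \frac{8}{3} - - \frac{2}{3} = \frac{8}{3} + \frac{2}{3} = \frac{10}{3}$)
$W = 204$
$L{\left(O \right)} = 5830 + 55 O$ ($L{\left(O \right)} = 55 \left(106 + O\right) = 5830 + 55 O$)
$\frac{L{\left(W \right)} + 26962}{v{\left(-211,-13 \right)} - 14969} = \frac{\left(5830 + 55 \cdot 204\right) + 26962}{\frac{10}{3} - 14969} = \frac{\left(5830 + 11220\right) + 26962}{- \frac{44897}{3}} = \left(17050 + 26962\right) \left(- \frac{3}{44897}\right) = 44012 \left(- \frac{3}{44897}\right) = - \frac{132036}{44897}$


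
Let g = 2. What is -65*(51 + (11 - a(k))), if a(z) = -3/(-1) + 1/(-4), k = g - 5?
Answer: -15405/4 ≈ -3851.3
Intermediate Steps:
k = -3 (k = 2 - 5 = -3)
a(z) = 11/4 (a(z) = -3*(-1) + 1*(-¼) = 3 - ¼ = 11/4)
-65*(51 + (11 - a(k))) = -65*(51 + (11 - 1*11/4)) = -65*(51 + (11 - 11/4)) = -65*(51 + 33/4) = -65*237/4 = -15405/4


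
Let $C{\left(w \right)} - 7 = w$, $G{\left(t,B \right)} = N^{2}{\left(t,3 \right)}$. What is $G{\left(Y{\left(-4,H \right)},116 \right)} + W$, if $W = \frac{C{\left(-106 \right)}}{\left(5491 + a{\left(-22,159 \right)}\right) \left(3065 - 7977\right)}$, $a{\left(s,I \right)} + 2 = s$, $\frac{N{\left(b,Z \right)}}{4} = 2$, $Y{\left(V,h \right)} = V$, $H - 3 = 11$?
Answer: $\frac{156240905}{2441264} \approx 64.0$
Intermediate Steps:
$H = 14$ ($H = 3 + 11 = 14$)
$N{\left(b,Z \right)} = 8$ ($N{\left(b,Z \right)} = 4 \cdot 2 = 8$)
$G{\left(t,B \right)} = 64$ ($G{\left(t,B \right)} = 8^{2} = 64$)
$a{\left(s,I \right)} = -2 + s$
$C{\left(w \right)} = 7 + w$
$W = \frac{9}{2441264}$ ($W = \frac{7 - 106}{\left(5491 - 24\right) \left(3065 - 7977\right)} = - \frac{99}{\left(5491 - 24\right) \left(-4912\right)} = - \frac{99}{5467 \left(-4912\right)} = - \frac{99}{-26853904} = \left(-99\right) \left(- \frac{1}{26853904}\right) = \frac{9}{2441264} \approx 3.6866 \cdot 10^{-6}$)
$G{\left(Y{\left(-4,H \right)},116 \right)} + W = 64 + \frac{9}{2441264} = \frac{156240905}{2441264}$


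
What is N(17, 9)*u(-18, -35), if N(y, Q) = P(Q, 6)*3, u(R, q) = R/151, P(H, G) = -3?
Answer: 162/151 ≈ 1.0728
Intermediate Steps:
u(R, q) = R/151 (u(R, q) = R*(1/151) = R/151)
N(y, Q) = -9 (N(y, Q) = -3*3 = -9)
N(17, 9)*u(-18, -35) = -9*(-18)/151 = -9*(-18/151) = 162/151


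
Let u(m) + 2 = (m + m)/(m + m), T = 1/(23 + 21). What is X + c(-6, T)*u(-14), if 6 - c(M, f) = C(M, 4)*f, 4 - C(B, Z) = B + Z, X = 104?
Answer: 2159/22 ≈ 98.136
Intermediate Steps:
T = 1/44 ≈ 0.022727
C(B, Z) = 4 - B - Z (C(B, Z) = 4 - (B + Z) = 4 + (-B - Z) = 4 - B - Z)
c(M, f) = 6 + M*f (c(M, f) = 6 - (4 - M - 1*4)*f = 6 - (4 - M - 4)*f = 6 - (-M)*f = 6 - (-1)*M*f = 6 + M*f)
u(m) = -1 (u(m) = -2 + (m + m)/(m + m) = -2 + (2*m)/((2*m)) = -2 + (2*m)*(1/(2*m)) = -2 + 1 = -1)
X + c(-6, T)*u(-14) = 104 + (6 - 6*1/44)*(-1) = 104 + (6 - 3/22)*(-1) = 104 + (129/22)*(-1) = 104 - 129/22 = 2159/22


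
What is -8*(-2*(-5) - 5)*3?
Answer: -120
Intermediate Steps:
-8*(-2*(-5) - 5)*3 = -8*(10 - 5)*3 = -8*5*3 = -40*3 = -120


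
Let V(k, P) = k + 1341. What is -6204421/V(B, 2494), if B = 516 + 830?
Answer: -6204421/2687 ≈ -2309.1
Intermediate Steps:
B = 1346
V(k, P) = 1341 + k
-6204421/V(B, 2494) = -6204421/(1341 + 1346) = -6204421/2687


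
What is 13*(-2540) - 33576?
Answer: -66596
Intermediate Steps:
13*(-2540) - 33576 = -33020 - 33576 = -66596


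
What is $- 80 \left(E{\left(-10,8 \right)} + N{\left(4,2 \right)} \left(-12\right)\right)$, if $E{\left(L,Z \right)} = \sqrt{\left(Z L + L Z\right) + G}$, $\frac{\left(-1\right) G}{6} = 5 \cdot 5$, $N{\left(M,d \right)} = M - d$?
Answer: $1920 - 80 i \sqrt{310} \approx 1920.0 - 1408.5 i$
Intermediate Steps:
$G = -150$ ($G = - 6 \cdot 5 \cdot 5 = \left(-6\right) 25 = -150$)
$E{\left(L,Z \right)} = \sqrt{-150 + 2 L Z}$ ($E{\left(L,Z \right)} = \sqrt{\left(Z L + L Z\right) - 150} = \sqrt{\left(L Z + L Z\right) - 150} = \sqrt{2 L Z - 150} = \sqrt{-150 + 2 L Z}$)
$- 80 \left(E{\left(-10,8 \right)} + N{\left(4,2 \right)} \left(-12\right)\right) = - 80 \left(\sqrt{-150 + 2 \left(-10\right) 8} + \left(4 - 2\right) \left(-12\right)\right) = - 80 \left(\sqrt{-150 - 160} + \left(4 - 2\right) \left(-12\right)\right) = - 80 \left(\sqrt{-310} + 2 \left(-12\right)\right) = - 80 \left(i \sqrt{310} - 24\right) = - 80 \left(-24 + i \sqrt{310}\right) = 1920 - 80 i \sqrt{310}$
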